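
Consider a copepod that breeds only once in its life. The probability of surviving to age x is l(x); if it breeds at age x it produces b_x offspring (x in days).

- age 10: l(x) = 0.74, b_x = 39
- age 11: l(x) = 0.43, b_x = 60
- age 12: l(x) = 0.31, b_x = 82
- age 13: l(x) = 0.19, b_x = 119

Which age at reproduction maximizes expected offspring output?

10

Expected offspring if breeding at age x = l(x) × b_x:
  age 10: 0.74 × 39 = 28.860
  age 11: 0.43 × 60 = 25.800
  age 12: 0.31 × 82 = 25.420
  age 13: 0.19 × 119 = 22.610
Maximum at age 10 (28.860).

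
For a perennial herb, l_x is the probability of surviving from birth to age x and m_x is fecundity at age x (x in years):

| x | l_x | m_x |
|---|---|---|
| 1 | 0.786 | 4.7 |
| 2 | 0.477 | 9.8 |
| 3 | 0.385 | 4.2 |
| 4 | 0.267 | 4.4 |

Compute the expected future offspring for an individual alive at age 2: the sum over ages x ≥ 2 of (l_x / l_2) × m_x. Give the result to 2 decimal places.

15.65

l_2 = 0.477. Conditional survival from age 2 to x is l_x / l_2.
  x=2: (0.477/0.477) × 9.8 = 9.8000
  x=3: (0.385/0.477) × 4.2 = 3.3899
  x=4: (0.267/0.477) × 4.4 = 2.4629
Sum = 9.8000 + 3.3899 + 2.4629 = 15.6528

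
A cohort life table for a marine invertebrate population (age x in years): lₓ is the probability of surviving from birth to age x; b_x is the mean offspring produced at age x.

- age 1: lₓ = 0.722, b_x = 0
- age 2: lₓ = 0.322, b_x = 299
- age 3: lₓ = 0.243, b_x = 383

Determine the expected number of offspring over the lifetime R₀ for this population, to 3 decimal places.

R₀ = Σ lₓ b_x:
  age 1: 0.722 × 0 = 0.0000
  age 2: 0.322 × 299 = 96.2780
  age 3: 0.243 × 383 = 93.0690
R₀ = 0.0000 + 96.2780 + 93.0690 = 189.3470

189.347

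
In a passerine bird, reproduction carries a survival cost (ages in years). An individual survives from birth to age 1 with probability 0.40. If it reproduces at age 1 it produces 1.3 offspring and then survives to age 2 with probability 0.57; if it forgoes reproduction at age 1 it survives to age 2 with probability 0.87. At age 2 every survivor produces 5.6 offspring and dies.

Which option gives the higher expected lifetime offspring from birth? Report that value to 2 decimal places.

breed at age 1: R₀ = 0.40 × (1.3 + 0.57 × 5.6) = 0.40 × 4.4920 = 1.7968
delay to age 2: R₀ = 0.40 × (0.87 × 5.6) = 0.40 × 4.8720 = 1.9488
Higher: delay to age 2 (1.9488).

1.95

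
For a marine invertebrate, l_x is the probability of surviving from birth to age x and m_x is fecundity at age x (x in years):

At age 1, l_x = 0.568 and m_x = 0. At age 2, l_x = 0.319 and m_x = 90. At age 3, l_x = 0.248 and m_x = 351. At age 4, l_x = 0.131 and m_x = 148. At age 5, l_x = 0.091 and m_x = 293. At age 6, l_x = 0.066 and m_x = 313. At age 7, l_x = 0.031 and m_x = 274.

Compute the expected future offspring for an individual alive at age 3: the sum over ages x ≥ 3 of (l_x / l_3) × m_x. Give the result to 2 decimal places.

l_3 = 0.248. Conditional survival from age 3 to x is l_x / l_3.
  x=3: (0.248/0.248) × 351 = 351.0000
  x=4: (0.131/0.248) × 148 = 78.1774
  x=5: (0.091/0.248) × 293 = 107.5121
  x=6: (0.066/0.248) × 313 = 83.2984
  x=7: (0.031/0.248) × 274 = 34.2500
Sum = 351.0000 + 78.1774 + 107.5121 + 83.2984 + 34.2500 = 654.2379

654.24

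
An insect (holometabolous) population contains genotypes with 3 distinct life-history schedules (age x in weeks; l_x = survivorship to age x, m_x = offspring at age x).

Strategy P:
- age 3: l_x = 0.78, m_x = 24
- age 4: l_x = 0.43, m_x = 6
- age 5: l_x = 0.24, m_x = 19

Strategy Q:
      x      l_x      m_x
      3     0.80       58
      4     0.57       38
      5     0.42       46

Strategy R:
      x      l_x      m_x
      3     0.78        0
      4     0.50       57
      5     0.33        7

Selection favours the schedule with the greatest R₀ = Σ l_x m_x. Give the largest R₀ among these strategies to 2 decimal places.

87.38

Strategy P: R₀ = 0.78×24 + 0.43×6 + 0.24×19 = 25.8600
Strategy Q: R₀ = 0.80×58 + 0.57×38 + 0.42×46 = 87.3800
Strategy R: R₀ = 0.78×0 + 0.50×57 + 0.33×7 = 30.8100
Highest R₀: strategy Q with 87.3800.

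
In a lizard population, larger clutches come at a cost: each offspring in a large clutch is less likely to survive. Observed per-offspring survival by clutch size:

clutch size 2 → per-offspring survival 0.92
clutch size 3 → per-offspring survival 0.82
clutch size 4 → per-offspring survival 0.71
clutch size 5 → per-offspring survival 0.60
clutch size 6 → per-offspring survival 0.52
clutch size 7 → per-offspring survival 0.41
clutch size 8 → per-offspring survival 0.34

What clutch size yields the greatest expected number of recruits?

Expected recruits = c × s(c):
  c=2: 2 × 0.92 = 1.840
  c=3: 3 × 0.82 = 2.460
  c=4: 4 × 0.71 = 2.840
  c=5: 5 × 0.60 = 3.000
  c=6: 6 × 0.52 = 3.120
  c=7: 7 × 0.41 = 2.870
  c=8: 8 × 0.34 = 2.720
Maximum at c = 6 (3.120 recruits).

6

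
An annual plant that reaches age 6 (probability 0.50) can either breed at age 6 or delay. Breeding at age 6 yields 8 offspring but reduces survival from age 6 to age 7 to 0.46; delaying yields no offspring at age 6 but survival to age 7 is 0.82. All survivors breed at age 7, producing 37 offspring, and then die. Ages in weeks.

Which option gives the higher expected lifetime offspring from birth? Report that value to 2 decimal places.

15.17

breed at age 6: R₀ = 0.50 × (8 + 0.46 × 37) = 0.50 × 25.0200 = 12.5100
delay to age 7: R₀ = 0.50 × (0.82 × 37) = 0.50 × 30.3400 = 15.1700
Higher: delay to age 7 (15.1700).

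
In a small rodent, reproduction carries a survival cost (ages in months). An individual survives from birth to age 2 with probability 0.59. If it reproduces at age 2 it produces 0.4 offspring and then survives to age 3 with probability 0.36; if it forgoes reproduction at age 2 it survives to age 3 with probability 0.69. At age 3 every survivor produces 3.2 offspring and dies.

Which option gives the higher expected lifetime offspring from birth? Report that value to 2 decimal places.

breed at age 2: R₀ = 0.59 × (0.4 + 0.36 × 3.2) = 0.59 × 1.5520 = 0.9157
delay to age 3: R₀ = 0.59 × (0.69 × 3.2) = 0.59 × 2.2080 = 1.3027
Higher: delay to age 3 (1.3027).

1.30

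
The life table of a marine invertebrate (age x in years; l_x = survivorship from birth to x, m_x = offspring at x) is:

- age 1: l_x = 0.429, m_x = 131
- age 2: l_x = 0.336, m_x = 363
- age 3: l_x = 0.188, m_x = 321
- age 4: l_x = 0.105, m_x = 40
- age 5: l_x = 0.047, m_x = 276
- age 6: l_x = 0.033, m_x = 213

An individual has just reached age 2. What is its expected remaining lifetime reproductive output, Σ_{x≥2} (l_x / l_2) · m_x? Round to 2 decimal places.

614.63

l_2 = 0.336. Conditional survival from age 2 to x is l_x / l_2.
  x=2: (0.336/0.336) × 363 = 363.0000
  x=3: (0.188/0.336) × 321 = 179.6071
  x=4: (0.105/0.336) × 40 = 12.5000
  x=5: (0.047/0.336) × 276 = 38.6071
  x=6: (0.033/0.336) × 213 = 20.9196
Sum = 363.0000 + 179.6071 + 12.5000 + 38.6071 + 20.9196 = 614.6339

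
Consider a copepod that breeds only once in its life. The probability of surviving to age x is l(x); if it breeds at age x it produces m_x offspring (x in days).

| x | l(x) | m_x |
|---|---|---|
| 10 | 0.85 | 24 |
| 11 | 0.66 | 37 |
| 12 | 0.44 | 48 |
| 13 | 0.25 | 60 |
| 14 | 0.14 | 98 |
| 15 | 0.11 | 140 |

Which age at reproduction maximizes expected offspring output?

11

Expected offspring if breeding at age x = l(x) × m_x:
  age 10: 0.85 × 24 = 20.400
  age 11: 0.66 × 37 = 24.420
  age 12: 0.44 × 48 = 21.120
  age 13: 0.25 × 60 = 15.000
  age 14: 0.14 × 98 = 13.720
  age 15: 0.11 × 140 = 15.400
Maximum at age 11 (24.420).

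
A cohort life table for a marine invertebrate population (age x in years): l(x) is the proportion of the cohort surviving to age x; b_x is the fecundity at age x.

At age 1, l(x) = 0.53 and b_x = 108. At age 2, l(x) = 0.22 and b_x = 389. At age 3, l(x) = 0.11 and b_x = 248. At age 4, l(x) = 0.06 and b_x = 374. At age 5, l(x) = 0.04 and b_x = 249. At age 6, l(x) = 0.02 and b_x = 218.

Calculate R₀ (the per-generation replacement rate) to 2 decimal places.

206.86

R₀ = Σ l(x) b_x:
  age 1: 0.53 × 108 = 57.2400
  age 2: 0.22 × 389 = 85.5800
  age 3: 0.11 × 248 = 27.2800
  age 4: 0.06 × 374 = 22.4400
  age 5: 0.04 × 249 = 9.9600
  age 6: 0.02 × 218 = 4.3600
R₀ = 57.2400 + 85.5800 + 27.2800 + 22.4400 + 9.9600 + 4.3600 = 206.8600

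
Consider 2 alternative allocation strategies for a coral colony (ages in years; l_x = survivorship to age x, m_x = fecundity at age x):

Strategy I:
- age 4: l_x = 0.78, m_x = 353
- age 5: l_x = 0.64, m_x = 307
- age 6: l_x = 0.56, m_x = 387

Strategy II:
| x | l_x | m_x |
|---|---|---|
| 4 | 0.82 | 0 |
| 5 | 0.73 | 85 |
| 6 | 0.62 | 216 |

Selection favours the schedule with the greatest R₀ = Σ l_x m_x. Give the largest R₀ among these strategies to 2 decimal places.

688.54

Strategy I: R₀ = 0.78×353 + 0.64×307 + 0.56×387 = 688.5400
Strategy II: R₀ = 0.82×0 + 0.73×85 + 0.62×216 = 195.9700
Highest R₀: strategy I with 688.5400.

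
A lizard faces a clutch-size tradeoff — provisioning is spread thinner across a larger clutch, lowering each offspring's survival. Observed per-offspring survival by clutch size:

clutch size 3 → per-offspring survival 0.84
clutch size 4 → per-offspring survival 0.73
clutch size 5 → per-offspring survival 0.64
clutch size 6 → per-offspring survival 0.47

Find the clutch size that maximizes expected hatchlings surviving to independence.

5

Expected hatchlings surviving to independence = c × s(c):
  c=3: 3 × 0.84 = 2.520
  c=4: 4 × 0.73 = 2.920
  c=5: 5 × 0.64 = 3.200
  c=6: 6 × 0.47 = 2.820
Maximum at c = 5 (3.200 hatchlings surviving to independence).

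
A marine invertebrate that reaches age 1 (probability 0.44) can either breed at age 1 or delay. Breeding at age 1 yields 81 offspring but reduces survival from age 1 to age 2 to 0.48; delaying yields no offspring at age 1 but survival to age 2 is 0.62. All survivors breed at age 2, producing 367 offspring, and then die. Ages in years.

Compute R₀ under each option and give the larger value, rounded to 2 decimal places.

113.15

breed at age 1: R₀ = 0.44 × (81 + 0.48 × 367) = 0.44 × 257.1600 = 113.1504
delay to age 2: R₀ = 0.44 × (0.62 × 367) = 0.44 × 227.5400 = 100.1176
Higher: breed at age 1 (113.1504).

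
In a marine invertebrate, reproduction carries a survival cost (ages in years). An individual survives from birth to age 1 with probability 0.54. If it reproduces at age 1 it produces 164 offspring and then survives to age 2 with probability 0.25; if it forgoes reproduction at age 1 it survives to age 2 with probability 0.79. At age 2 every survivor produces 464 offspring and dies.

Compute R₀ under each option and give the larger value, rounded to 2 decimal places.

197.94

breed at age 1: R₀ = 0.54 × (164 + 0.25 × 464) = 0.54 × 280.0000 = 151.2000
delay to age 2: R₀ = 0.54 × (0.79 × 464) = 0.54 × 366.5600 = 197.9424
Higher: delay to age 2 (197.9424).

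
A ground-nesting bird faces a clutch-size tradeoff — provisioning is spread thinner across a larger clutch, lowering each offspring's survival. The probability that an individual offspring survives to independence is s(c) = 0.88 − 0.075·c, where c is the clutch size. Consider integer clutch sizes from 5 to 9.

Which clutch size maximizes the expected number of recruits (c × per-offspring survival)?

6

Expected recruits = c × s(c):
  c=5: 5 × 0.505 = 2.525
  c=6: 6 × 0.430 = 2.580
  c=7: 7 × 0.355 = 2.485
  c=8: 8 × 0.280 = 2.240
  c=9: 9 × 0.205 = 1.845
Maximum at c = 6 (2.580 recruits).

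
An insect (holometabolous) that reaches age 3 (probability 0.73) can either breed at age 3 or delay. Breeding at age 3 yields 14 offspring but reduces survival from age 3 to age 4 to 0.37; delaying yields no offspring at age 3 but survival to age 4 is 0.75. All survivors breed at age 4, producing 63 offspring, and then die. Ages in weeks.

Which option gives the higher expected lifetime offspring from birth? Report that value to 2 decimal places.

breed at age 3: R₀ = 0.73 × (14 + 0.37 × 63) = 0.73 × 37.3100 = 27.2363
delay to age 4: R₀ = 0.73 × (0.75 × 63) = 0.73 × 47.2500 = 34.4925
Higher: delay to age 4 (34.4925).

34.49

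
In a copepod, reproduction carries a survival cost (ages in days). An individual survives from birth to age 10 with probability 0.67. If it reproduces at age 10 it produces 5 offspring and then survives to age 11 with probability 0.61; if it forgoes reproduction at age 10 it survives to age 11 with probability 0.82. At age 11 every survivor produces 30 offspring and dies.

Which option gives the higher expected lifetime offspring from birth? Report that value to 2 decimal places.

16.48

breed at age 10: R₀ = 0.67 × (5 + 0.61 × 30) = 0.67 × 23.3000 = 15.6110
delay to age 11: R₀ = 0.67 × (0.82 × 30) = 0.67 × 24.6000 = 16.4820
Higher: delay to age 11 (16.4820).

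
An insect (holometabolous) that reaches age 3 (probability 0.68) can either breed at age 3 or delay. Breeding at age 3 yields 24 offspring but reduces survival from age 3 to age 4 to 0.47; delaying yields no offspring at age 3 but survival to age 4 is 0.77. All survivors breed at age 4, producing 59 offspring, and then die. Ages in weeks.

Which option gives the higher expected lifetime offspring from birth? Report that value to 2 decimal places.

35.18

breed at age 3: R₀ = 0.68 × (24 + 0.47 × 59) = 0.68 × 51.7300 = 35.1764
delay to age 4: R₀ = 0.68 × (0.77 × 59) = 0.68 × 45.4300 = 30.8924
Higher: breed at age 3 (35.1764).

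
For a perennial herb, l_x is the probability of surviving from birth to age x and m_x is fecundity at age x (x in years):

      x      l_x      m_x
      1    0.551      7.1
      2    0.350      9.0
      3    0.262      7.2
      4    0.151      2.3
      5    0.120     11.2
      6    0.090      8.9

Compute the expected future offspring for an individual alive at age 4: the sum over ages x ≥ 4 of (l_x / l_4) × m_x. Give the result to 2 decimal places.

16.51

l_4 = 0.151. Conditional survival from age 4 to x is l_x / l_4.
  x=4: (0.151/0.151) × 2.3 = 2.3000
  x=5: (0.120/0.151) × 11.2 = 8.9007
  x=6: (0.090/0.151) × 8.9 = 5.3046
Sum = 2.3000 + 8.9007 + 5.3046 = 16.5053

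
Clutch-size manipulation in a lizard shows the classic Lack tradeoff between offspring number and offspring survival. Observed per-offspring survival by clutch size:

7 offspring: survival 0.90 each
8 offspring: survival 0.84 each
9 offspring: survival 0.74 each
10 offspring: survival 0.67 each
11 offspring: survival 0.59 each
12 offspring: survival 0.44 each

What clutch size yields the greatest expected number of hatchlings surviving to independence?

8

Expected hatchlings surviving to independence = c × s(c):
  c=7: 7 × 0.90 = 6.300
  c=8: 8 × 0.84 = 6.720
  c=9: 9 × 0.74 = 6.660
  c=10: 10 × 0.67 = 6.700
  c=11: 11 × 0.59 = 6.490
  c=12: 12 × 0.44 = 5.280
Maximum at c = 8 (6.720 hatchlings surviving to independence).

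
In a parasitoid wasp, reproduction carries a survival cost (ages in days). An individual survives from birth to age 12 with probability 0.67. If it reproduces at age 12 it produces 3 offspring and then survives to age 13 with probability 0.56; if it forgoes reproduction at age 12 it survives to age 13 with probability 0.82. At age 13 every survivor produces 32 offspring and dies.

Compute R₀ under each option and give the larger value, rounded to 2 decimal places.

17.58

breed at age 12: R₀ = 0.67 × (3 + 0.56 × 32) = 0.67 × 20.9200 = 14.0164
delay to age 13: R₀ = 0.67 × (0.82 × 32) = 0.67 × 26.2400 = 17.5808
Higher: delay to age 13 (17.5808).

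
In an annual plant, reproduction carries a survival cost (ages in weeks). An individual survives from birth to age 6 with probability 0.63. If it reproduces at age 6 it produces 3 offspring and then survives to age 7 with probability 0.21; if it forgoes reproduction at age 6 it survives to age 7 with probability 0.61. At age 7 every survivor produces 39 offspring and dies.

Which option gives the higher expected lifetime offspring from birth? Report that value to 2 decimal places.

breed at age 6: R₀ = 0.63 × (3 + 0.21 × 39) = 0.63 × 11.1900 = 7.0497
delay to age 7: R₀ = 0.63 × (0.61 × 39) = 0.63 × 23.7900 = 14.9877
Higher: delay to age 7 (14.9877).

14.99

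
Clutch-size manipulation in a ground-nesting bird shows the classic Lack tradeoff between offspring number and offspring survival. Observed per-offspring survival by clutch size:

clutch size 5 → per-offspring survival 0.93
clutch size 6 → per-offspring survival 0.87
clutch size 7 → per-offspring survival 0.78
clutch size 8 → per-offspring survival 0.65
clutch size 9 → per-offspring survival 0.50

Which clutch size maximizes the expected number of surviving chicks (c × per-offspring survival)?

Expected surviving chicks = c × s(c):
  c=5: 5 × 0.93 = 4.650
  c=6: 6 × 0.87 = 5.220
  c=7: 7 × 0.78 = 5.460
  c=8: 8 × 0.65 = 5.200
  c=9: 9 × 0.50 = 4.500
Maximum at c = 7 (5.460 surviving chicks).

7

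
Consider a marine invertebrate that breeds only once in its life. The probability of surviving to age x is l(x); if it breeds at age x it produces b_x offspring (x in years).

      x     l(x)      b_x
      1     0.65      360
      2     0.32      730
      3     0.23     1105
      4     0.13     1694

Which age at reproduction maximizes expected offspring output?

Expected offspring if breeding at age x = l(x) × b_x:
  age 1: 0.65 × 360 = 234.000
  age 2: 0.32 × 730 = 233.600
  age 3: 0.23 × 1105 = 254.150
  age 4: 0.13 × 1694 = 220.220
Maximum at age 3 (254.150).

3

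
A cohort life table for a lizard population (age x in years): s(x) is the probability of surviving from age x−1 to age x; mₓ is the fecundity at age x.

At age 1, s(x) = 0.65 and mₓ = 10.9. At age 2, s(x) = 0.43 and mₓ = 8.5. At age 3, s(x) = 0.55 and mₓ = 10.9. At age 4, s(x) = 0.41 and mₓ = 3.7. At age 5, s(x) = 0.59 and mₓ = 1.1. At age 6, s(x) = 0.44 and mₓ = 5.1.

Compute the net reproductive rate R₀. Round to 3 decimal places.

Survivorship from birth: l_x = s_1·s_2·…·s_x.
  l_1 = 0.65000
  l_2 = 0.27950
  l_3 = 0.15373
  l_4 = 0.06303
  l_5 = 0.03719
  l_6 = 0.01636
R₀ = Σ l_x mₓ:
  age 1: 0.65000 × 10.9 = 7.0850
  age 2: 0.27950 × 8.5 = 2.3758
  age 3: 0.15373 × 10.9 = 1.6757
  age 4: 0.06303 × 3.7 = 0.2332
  age 5: 0.03719 × 1.1 = 0.0409
  age 6: 0.01636 × 5.1 = 0.0834
R₀ = 7.0850 + 2.3758 + 1.6757 + 0.2332 + 0.0409 + 0.0834 = 11.4940

11.494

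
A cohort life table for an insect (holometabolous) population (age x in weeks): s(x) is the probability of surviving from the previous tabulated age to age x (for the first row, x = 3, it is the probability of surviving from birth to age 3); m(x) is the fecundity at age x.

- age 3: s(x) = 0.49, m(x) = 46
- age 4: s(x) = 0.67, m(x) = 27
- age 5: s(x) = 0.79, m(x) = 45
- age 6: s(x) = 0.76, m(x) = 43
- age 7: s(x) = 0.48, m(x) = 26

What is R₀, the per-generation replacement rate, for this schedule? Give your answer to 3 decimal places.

54.011

Survivorship from birth: l_x = s_3·s_4·…·s_x.
  l_3 = 0.49000
  l_4 = 0.32830
  l_5 = 0.25936
  l_6 = 0.19711
  l_7 = 0.09461
R₀ = Σ l_x m(x):
  age 3: 0.49000 × 46 = 22.5400
  age 4: 0.32830 × 27 = 8.8641
  age 5: 0.25936 × 45 = 11.6712
  age 6: 0.19711 × 43 = 8.4757
  age 7: 0.09461 × 26 = 2.4599
R₀ = 22.5400 + 8.8641 + 11.6712 + 8.4757 + 2.4599 = 54.0109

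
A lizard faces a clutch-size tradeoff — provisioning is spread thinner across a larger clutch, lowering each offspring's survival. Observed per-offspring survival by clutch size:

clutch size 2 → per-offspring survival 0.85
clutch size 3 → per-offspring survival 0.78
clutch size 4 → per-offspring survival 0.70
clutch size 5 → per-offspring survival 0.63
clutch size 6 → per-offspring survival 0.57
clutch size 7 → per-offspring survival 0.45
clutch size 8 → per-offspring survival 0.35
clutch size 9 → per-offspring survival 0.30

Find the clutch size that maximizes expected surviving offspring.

Expected surviving offspring = c × s(c):
  c=2: 2 × 0.85 = 1.700
  c=3: 3 × 0.78 = 2.340
  c=4: 4 × 0.70 = 2.800
  c=5: 5 × 0.63 = 3.150
  c=6: 6 × 0.57 = 3.420
  c=7: 7 × 0.45 = 3.150
  c=8: 8 × 0.35 = 2.800
  c=9: 9 × 0.30 = 2.700
Maximum at c = 6 (3.420 surviving offspring).

6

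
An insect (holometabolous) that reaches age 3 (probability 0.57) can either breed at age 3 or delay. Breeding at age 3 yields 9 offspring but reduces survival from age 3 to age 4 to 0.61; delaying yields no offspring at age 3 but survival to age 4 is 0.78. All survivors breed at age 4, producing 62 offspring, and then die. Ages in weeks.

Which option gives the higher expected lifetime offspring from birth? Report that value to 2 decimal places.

breed at age 3: R₀ = 0.57 × (9 + 0.61 × 62) = 0.57 × 46.8200 = 26.6874
delay to age 4: R₀ = 0.57 × (0.78 × 62) = 0.57 × 48.3600 = 27.5652
Higher: delay to age 4 (27.5652).

27.57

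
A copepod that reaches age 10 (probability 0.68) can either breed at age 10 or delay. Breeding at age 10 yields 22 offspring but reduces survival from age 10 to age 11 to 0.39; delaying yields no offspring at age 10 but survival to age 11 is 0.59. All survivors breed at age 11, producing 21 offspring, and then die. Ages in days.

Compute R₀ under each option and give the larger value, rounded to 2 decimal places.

20.53

breed at age 10: R₀ = 0.68 × (22 + 0.39 × 21) = 0.68 × 30.1900 = 20.5292
delay to age 11: R₀ = 0.68 × (0.59 × 21) = 0.68 × 12.3900 = 8.4252
Higher: breed at age 10 (20.5292).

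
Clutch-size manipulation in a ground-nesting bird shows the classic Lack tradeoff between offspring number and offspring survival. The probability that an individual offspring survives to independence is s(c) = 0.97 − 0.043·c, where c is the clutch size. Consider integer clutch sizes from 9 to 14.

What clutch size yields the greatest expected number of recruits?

Expected recruits = c × s(c):
  c=9: 9 × 0.583 = 5.247
  c=10: 10 × 0.540 = 5.400
  c=11: 11 × 0.497 = 5.467
  c=12: 12 × 0.454 = 5.448
  c=13: 13 × 0.411 = 5.343
  c=14: 14 × 0.368 = 5.152
Maximum at c = 11 (5.467 recruits).

11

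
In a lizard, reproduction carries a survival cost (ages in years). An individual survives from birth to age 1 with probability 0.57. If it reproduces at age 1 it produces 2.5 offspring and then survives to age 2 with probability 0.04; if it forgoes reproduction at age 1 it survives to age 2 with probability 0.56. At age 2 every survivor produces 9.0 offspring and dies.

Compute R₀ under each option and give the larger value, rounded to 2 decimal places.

breed at age 1: R₀ = 0.57 × (2.5 + 0.04 × 9.0) = 0.57 × 2.8600 = 1.6302
delay to age 2: R₀ = 0.57 × (0.56 × 9.0) = 0.57 × 5.0400 = 2.8728
Higher: delay to age 2 (2.8728).

2.87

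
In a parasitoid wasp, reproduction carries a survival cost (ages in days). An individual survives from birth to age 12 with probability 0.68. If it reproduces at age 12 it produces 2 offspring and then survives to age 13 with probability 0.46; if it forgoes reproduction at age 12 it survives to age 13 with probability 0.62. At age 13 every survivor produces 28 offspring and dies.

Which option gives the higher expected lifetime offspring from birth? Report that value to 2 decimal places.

11.80

breed at age 12: R₀ = 0.68 × (2 + 0.46 × 28) = 0.68 × 14.8800 = 10.1184
delay to age 13: R₀ = 0.68 × (0.62 × 28) = 0.68 × 17.3600 = 11.8048
Higher: delay to age 13 (11.8048).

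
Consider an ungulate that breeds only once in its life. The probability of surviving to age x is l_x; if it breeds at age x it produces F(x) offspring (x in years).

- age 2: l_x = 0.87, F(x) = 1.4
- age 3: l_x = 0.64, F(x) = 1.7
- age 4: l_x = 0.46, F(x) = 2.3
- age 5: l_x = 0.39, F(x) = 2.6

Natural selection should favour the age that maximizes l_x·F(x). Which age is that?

2

Expected offspring if breeding at age x = l_x × F(x):
  age 2: 0.87 × 1.4 = 1.218
  age 3: 0.64 × 1.7 = 1.088
  age 4: 0.46 × 2.3 = 1.058
  age 5: 0.39 × 2.6 = 1.014
Maximum at age 2 (1.218).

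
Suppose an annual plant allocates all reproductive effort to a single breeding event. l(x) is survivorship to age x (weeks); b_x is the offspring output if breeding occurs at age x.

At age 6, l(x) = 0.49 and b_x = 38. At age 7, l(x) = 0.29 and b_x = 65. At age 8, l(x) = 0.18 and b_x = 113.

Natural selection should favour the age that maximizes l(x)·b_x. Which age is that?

8

Expected offspring if breeding at age x = l(x) × b_x:
  age 6: 0.49 × 38 = 18.620
  age 7: 0.29 × 65 = 18.850
  age 8: 0.18 × 113 = 20.340
Maximum at age 8 (20.340).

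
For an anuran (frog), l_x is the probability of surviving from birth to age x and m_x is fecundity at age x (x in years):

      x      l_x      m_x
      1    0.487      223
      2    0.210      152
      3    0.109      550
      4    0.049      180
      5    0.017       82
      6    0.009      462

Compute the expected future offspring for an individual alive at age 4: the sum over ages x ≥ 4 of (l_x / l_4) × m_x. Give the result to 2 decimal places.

293.31

l_4 = 0.049. Conditional survival from age 4 to x is l_x / l_4.
  x=4: (0.049/0.049) × 180 = 180.0000
  x=5: (0.017/0.049) × 82 = 28.4490
  x=6: (0.009/0.049) × 462 = 84.8571
Sum = 180.0000 + 28.4490 + 84.8571 = 293.3061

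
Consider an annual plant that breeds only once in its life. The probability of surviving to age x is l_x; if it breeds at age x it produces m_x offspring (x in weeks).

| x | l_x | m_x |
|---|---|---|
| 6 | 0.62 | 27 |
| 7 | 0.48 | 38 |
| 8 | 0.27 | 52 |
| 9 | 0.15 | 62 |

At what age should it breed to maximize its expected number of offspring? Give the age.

Expected offspring if breeding at age x = l_x × m_x:
  age 6: 0.62 × 27 = 16.740
  age 7: 0.48 × 38 = 18.240
  age 8: 0.27 × 52 = 14.040
  age 9: 0.15 × 62 = 9.300
Maximum at age 7 (18.240).

7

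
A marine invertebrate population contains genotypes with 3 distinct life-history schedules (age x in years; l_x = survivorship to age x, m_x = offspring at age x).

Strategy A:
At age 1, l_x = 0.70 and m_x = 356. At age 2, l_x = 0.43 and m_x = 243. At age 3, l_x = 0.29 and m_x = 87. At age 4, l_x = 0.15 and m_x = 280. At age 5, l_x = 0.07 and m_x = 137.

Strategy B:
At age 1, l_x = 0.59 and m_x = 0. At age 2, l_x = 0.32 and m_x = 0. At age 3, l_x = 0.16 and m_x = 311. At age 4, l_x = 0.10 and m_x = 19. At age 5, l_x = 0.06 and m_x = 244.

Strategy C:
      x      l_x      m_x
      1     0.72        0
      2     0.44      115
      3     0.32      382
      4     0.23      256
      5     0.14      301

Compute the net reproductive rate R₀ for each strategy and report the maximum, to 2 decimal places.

Strategy A: R₀ = 0.70×356 + 0.43×243 + 0.29×87 + 0.15×280 + 0.07×137 = 430.5100
Strategy B: R₀ = 0.59×0 + 0.32×0 + 0.16×311 + 0.10×19 + 0.06×244 = 66.3000
Strategy C: R₀ = 0.72×0 + 0.44×115 + 0.32×382 + 0.23×256 + 0.14×301 = 273.8600
Highest R₀: strategy A with 430.5100.

430.51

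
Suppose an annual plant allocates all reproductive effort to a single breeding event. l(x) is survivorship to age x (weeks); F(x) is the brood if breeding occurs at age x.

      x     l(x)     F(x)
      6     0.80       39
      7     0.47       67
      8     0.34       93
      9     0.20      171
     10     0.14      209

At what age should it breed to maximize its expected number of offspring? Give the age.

Expected offspring if breeding at age x = l(x) × F(x):
  age 6: 0.80 × 39 = 31.200
  age 7: 0.47 × 67 = 31.490
  age 8: 0.34 × 93 = 31.620
  age 9: 0.20 × 171 = 34.200
  age 10: 0.14 × 209 = 29.260
Maximum at age 9 (34.200).

9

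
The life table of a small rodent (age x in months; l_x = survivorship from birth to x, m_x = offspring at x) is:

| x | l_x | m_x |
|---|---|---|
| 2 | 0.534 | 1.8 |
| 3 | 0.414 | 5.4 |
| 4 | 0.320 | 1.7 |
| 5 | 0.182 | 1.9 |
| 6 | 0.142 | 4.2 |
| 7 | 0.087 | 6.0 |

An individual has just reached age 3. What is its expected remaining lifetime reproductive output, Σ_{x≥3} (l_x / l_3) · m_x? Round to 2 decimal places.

l_3 = 0.414. Conditional survival from age 3 to x is l_x / l_3.
  x=3: (0.414/0.414) × 5.4 = 5.4000
  x=4: (0.320/0.414) × 1.7 = 1.3140
  x=5: (0.182/0.414) × 1.9 = 0.8353
  x=6: (0.142/0.414) × 4.2 = 1.4406
  x=7: (0.087/0.414) × 6.0 = 1.2609
Sum = 5.4000 + 1.3140 + 0.8353 + 1.4406 + 1.2609 = 10.2507

10.25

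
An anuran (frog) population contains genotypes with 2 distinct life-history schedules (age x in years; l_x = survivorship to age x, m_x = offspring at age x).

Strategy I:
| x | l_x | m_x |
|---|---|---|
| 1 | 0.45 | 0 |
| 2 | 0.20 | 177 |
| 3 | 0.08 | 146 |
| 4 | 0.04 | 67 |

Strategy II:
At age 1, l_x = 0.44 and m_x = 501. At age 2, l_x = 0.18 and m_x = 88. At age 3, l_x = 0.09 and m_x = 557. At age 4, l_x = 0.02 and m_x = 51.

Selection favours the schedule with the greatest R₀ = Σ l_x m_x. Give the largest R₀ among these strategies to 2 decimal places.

Strategy I: R₀ = 0.45×0 + 0.20×177 + 0.08×146 + 0.04×67 = 49.7600
Strategy II: R₀ = 0.44×501 + 0.18×88 + 0.09×557 + 0.02×51 = 287.4300
Highest R₀: strategy II with 287.4300.

287.43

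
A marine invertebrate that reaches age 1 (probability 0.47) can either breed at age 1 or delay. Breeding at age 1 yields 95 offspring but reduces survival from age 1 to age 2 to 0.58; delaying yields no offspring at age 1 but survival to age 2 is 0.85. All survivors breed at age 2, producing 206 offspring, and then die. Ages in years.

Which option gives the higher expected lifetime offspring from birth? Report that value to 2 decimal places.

breed at age 1: R₀ = 0.47 × (95 + 0.58 × 206) = 0.47 × 214.4800 = 100.8056
delay to age 2: R₀ = 0.47 × (0.85 × 206) = 0.47 × 175.1000 = 82.2970
Higher: breed at age 1 (100.8056).

100.81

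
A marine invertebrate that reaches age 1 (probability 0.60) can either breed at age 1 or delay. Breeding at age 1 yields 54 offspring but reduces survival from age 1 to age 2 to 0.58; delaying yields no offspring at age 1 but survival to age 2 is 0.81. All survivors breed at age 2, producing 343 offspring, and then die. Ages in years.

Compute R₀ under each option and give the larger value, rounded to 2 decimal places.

166.70

breed at age 1: R₀ = 0.60 × (54 + 0.58 × 343) = 0.60 × 252.9400 = 151.7640
delay to age 2: R₀ = 0.60 × (0.81 × 343) = 0.60 × 277.8300 = 166.6980
Higher: delay to age 2 (166.6980).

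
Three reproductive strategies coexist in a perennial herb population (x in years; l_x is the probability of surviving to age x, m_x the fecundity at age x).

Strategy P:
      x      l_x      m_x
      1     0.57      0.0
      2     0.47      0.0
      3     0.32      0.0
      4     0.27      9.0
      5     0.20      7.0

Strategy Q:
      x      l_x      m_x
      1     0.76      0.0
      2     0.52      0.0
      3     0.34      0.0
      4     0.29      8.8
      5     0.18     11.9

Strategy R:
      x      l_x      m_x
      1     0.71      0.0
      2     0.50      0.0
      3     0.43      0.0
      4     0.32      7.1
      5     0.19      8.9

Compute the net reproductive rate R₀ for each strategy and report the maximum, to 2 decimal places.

Strategy P: R₀ = 0.57×0.0 + 0.47×0.0 + 0.32×0.0 + 0.27×9.0 + 0.20×7.0 = 3.8300
Strategy Q: R₀ = 0.76×0.0 + 0.52×0.0 + 0.34×0.0 + 0.29×8.8 + 0.18×11.9 = 4.6940
Strategy R: R₀ = 0.71×0.0 + 0.50×0.0 + 0.43×0.0 + 0.32×7.1 + 0.19×8.9 = 3.9630
Highest R₀: strategy Q with 4.6940.

4.69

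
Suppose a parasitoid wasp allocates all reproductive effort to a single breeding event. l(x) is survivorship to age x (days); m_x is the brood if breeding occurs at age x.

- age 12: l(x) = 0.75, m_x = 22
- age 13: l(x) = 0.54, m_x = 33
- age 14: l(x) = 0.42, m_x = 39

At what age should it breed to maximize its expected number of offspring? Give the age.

Expected offspring if breeding at age x = l(x) × m_x:
  age 12: 0.75 × 22 = 16.500
  age 13: 0.54 × 33 = 17.820
  age 14: 0.42 × 39 = 16.380
Maximum at age 13 (17.820).

13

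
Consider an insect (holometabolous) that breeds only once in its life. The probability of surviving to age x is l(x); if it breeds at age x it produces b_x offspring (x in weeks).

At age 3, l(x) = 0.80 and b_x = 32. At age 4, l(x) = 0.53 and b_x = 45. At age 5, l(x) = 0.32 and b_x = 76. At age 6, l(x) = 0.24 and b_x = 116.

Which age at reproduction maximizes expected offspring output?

6

Expected offspring if breeding at age x = l(x) × b_x:
  age 3: 0.80 × 32 = 25.600
  age 4: 0.53 × 45 = 23.850
  age 5: 0.32 × 76 = 24.320
  age 6: 0.24 × 116 = 27.840
Maximum at age 6 (27.840).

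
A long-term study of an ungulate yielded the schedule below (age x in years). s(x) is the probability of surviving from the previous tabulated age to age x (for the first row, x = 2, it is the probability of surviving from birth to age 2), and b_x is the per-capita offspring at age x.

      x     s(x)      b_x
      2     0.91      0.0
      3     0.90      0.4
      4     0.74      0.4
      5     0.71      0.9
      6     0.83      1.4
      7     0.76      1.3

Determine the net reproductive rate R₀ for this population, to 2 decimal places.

Survivorship from birth: l_x = s_2·s_3·…·s_x.
  l_2 = 0.91000
  l_3 = 0.81900
  l_4 = 0.60606
  l_5 = 0.43030
  l_6 = 0.35715
  l_7 = 0.27143
R₀ = Σ l_x b_x:
  age 2: 0.91000 × 0.0 = 0.0000
  age 3: 0.81900 × 0.4 = 0.3276
  age 4: 0.60606 × 0.4 = 0.2424
  age 5: 0.43030 × 0.9 = 0.3873
  age 6: 0.35715 × 1.4 = 0.5000
  age 7: 0.27143 × 1.3 = 0.3529
R₀ = 0.0000 + 0.3276 + 0.2424 + 0.3873 + 0.5000 + 0.3529 = 1.8102

1.81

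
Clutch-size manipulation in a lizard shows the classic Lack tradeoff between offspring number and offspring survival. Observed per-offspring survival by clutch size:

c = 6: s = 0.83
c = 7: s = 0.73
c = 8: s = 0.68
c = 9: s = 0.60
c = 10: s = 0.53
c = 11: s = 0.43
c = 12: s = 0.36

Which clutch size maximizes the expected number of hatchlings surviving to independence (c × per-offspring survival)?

8

Expected hatchlings surviving to independence = c × s(c):
  c=6: 6 × 0.83 = 4.980
  c=7: 7 × 0.73 = 5.110
  c=8: 8 × 0.68 = 5.440
  c=9: 9 × 0.60 = 5.400
  c=10: 10 × 0.53 = 5.300
  c=11: 11 × 0.43 = 4.730
  c=12: 12 × 0.36 = 4.320
Maximum at c = 8 (5.440 hatchlings surviving to independence).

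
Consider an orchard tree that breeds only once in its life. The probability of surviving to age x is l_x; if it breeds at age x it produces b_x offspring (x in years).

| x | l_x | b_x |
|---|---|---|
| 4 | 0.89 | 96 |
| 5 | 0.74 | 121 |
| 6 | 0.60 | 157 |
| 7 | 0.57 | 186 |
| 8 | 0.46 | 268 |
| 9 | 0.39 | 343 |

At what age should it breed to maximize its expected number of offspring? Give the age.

Expected offspring if breeding at age x = l_x × b_x:
  age 4: 0.89 × 96 = 85.440
  age 5: 0.74 × 121 = 89.540
  age 6: 0.60 × 157 = 94.200
  age 7: 0.57 × 186 = 106.020
  age 8: 0.46 × 268 = 123.280
  age 9: 0.39 × 343 = 133.770
Maximum at age 9 (133.770).

9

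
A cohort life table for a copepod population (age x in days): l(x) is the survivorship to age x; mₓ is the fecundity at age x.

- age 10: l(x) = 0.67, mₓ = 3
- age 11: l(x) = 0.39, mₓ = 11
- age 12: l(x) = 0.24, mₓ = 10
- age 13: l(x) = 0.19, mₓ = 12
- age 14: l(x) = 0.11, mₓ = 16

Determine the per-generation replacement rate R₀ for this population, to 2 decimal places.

R₀ = Σ l(x) mₓ:
  age 10: 0.67 × 3 = 2.0100
  age 11: 0.39 × 11 = 4.2900
  age 12: 0.24 × 10 = 2.4000
  age 13: 0.19 × 12 = 2.2800
  age 14: 0.11 × 16 = 1.7600
R₀ = 2.0100 + 4.2900 + 2.4000 + 2.2800 + 1.7600 = 12.7400

12.74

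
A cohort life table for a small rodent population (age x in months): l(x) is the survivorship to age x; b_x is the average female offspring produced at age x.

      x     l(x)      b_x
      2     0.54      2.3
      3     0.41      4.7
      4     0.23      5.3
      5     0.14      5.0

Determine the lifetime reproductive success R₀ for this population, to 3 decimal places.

R₀ = Σ l(x) b_x:
  age 2: 0.54 × 2.3 = 1.2420
  age 3: 0.41 × 4.7 = 1.9270
  age 4: 0.23 × 5.3 = 1.2190
  age 5: 0.14 × 5.0 = 0.7000
R₀ = 1.2420 + 1.9270 + 1.2190 + 0.7000 = 5.0880

5.088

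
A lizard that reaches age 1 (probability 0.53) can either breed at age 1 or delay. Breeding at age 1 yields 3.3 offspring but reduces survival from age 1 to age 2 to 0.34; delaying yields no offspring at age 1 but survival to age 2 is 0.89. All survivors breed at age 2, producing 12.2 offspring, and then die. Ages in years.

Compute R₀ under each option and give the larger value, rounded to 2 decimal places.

5.75

breed at age 1: R₀ = 0.53 × (3.3 + 0.34 × 12.2) = 0.53 × 7.4480 = 3.9474
delay to age 2: R₀ = 0.53 × (0.89 × 12.2) = 0.53 × 10.8580 = 5.7547
Higher: delay to age 2 (5.7547).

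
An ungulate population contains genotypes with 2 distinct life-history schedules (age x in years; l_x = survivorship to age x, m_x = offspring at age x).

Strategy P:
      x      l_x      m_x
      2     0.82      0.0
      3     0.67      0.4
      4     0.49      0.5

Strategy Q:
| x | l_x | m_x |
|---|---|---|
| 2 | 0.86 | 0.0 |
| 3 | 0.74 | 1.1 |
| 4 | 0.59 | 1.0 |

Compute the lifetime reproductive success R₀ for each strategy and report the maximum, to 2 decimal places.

Strategy P: R₀ = 0.82×0.0 + 0.67×0.4 + 0.49×0.5 = 0.5130
Strategy Q: R₀ = 0.86×0.0 + 0.74×1.1 + 0.59×1.0 = 1.4040
Highest R₀: strategy Q with 1.4040.

1.40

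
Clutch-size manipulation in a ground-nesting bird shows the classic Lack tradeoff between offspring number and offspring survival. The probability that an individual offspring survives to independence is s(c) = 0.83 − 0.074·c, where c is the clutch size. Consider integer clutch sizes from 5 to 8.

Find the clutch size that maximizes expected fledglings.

6

Expected fledglings = c × s(c):
  c=5: 5 × 0.460 = 2.300
  c=6: 6 × 0.386 = 2.316
  c=7: 7 × 0.312 = 2.184
  c=8: 8 × 0.238 = 1.904
Maximum at c = 6 (2.316 fledglings).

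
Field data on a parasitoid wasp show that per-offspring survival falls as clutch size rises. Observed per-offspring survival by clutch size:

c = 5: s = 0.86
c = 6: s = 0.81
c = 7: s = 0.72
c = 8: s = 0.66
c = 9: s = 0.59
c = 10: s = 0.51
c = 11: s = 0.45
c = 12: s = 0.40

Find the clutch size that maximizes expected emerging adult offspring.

Expected emerging adult offspring = c × s(c):
  c=5: 5 × 0.86 = 4.300
  c=6: 6 × 0.81 = 4.860
  c=7: 7 × 0.72 = 5.040
  c=8: 8 × 0.66 = 5.280
  c=9: 9 × 0.59 = 5.310
  c=10: 10 × 0.51 = 5.100
  c=11: 11 × 0.45 = 4.950
  c=12: 12 × 0.40 = 4.800
Maximum at c = 9 (5.310 emerging adult offspring).

9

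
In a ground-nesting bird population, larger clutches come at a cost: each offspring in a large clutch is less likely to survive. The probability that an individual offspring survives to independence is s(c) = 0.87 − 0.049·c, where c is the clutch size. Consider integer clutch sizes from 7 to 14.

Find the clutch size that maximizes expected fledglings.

Expected fledglings = c × s(c):
  c=7: 7 × 0.527 = 3.689
  c=8: 8 × 0.478 = 3.824
  c=9: 9 × 0.429 = 3.861
  c=10: 10 × 0.380 = 3.800
  c=11: 11 × 0.331 = 3.641
  c=12: 12 × 0.282 = 3.384
  c=13: 13 × 0.233 = 3.029
  c=14: 14 × 0.184 = 2.576
Maximum at c = 9 (3.861 fledglings).

9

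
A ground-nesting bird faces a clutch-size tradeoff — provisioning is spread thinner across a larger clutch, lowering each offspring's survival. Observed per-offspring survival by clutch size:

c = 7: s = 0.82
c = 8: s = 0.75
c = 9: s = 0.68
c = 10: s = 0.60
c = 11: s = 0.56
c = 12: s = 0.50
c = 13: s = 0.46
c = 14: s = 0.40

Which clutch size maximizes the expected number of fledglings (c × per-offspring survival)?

Expected fledglings = c × s(c):
  c=7: 7 × 0.82 = 5.740
  c=8: 8 × 0.75 = 6.000
  c=9: 9 × 0.68 = 6.120
  c=10: 10 × 0.60 = 6.000
  c=11: 11 × 0.56 = 6.160
  c=12: 12 × 0.50 = 6.000
  c=13: 13 × 0.46 = 5.980
  c=14: 14 × 0.40 = 5.600
Maximum at c = 11 (6.160 fledglings).

11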